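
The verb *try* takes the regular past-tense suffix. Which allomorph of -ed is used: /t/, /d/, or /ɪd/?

/d/

The stem *try* ends in a voiced sound other than /d/.
The -ed suffix is realized as /ɪd/ after /t, d/; as /t/ after other voiceless consonants; and as /d/ after other voiced sounds.
So -ed on *try* is pronounced /d/.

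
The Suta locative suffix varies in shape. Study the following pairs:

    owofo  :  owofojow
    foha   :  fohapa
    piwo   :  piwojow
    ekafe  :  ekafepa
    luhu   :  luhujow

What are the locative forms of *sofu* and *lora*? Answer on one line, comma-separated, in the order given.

sofujow, lorapa

The pattern is rounding harmony: -jow when the last vowel of the stem is a rounded vowel (*owofo*, *piwo*, *luhu*); -pa when the last vowel of the stem is an unrounded vowel (*foha*, *ekafe*).
*sofu* — last vowel /u/ (a rounded vowel) → -jow → *sofujow*.
*lora*: last vowel = /a/, an unrounded vowel → -pa → *lorapa*.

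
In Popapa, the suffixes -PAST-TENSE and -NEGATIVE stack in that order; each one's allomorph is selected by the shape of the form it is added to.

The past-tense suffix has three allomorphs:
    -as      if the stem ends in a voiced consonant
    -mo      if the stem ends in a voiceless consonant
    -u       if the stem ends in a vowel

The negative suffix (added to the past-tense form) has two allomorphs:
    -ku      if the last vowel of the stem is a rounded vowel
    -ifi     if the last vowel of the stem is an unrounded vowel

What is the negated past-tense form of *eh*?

ehmoku

Since the final sound of *eh* is /h/ (a voiceless consonant), it takes -mo, giving *ehmo*.
The last vowel of the past-tense form *ehmo* is /o/, which is a rounded vowel, so the negative suffix is -ku, giving *ehmoku*.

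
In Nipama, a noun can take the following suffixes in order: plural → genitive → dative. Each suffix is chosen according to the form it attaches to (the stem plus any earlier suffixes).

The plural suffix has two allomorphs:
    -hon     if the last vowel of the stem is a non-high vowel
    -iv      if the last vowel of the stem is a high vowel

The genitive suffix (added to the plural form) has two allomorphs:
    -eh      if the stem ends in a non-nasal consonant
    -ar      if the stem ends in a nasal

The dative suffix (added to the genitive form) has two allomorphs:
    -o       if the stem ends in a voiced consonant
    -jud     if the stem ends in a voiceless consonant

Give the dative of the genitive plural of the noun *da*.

dahonaro

*da* — last vowel /a/ (a non-high vowel) → -hon → *dahon*.
Since the final consonant of the plural form *dahon* is /n/ (a nasal), it takes -ar, giving *dahonar*.
The final consonant of the genitive form *dahonar* is /r/, which is voiced, so the dative suffix is -o, giving *dahonaro*.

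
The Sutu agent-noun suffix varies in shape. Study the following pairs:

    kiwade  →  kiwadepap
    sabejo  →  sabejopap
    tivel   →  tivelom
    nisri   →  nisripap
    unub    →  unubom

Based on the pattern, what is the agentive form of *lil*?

The alternation tracks the final sound of the stem — -om when the stem ends in a consonant (*tivel*, *unub*); -pap when the stem ends in a vowel (*kiwade*, *sabejo*, *nisri*).
The final sound of *lil* is /l/, which is a consonant, so the suffix is -om, giving *lilom*.

lilom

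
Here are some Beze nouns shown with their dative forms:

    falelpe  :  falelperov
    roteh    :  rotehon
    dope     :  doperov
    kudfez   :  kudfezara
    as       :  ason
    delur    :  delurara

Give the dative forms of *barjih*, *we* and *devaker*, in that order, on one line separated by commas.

The alternation tracks the final sound of the stem — -on when the stem ends in a voiceless consonant (*roteh*, *as*); -ara when the stem ends in a voiced consonant (*kudfez*, *delur*); -rov when the stem ends in a vowel (*falelpe*, *dope*).
*barjih* — final sound /h/ (a voiceless consonant) → -on → *barjihon*.
*we* — final sound /e/ (a vowel) → -rov → *werov*.
*devaker*: final sound = /r/, a voiced consonant → -ara → *devakerara*.

barjihon, werov, devakerara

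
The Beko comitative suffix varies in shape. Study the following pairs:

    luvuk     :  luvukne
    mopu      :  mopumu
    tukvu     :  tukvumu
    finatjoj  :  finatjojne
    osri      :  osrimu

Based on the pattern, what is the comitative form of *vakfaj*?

vakfajne

The alternation tracks the final sound of the stem — -ne when the stem ends in a consonant (*luvuk*, *finatjoj*); -mu when the stem ends in a vowel (*mopu*, *tukvu*, *osri*).
*vakfaj* — final sound /j/ (a consonant) → -ne → *vakfajne*.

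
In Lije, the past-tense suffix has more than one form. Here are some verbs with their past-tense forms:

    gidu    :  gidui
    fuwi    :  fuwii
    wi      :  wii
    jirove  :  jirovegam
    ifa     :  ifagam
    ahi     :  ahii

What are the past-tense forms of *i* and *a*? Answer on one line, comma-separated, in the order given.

ii, agam

The pattern is height harmony: -i when the last vowel of the stem is a high vowel (*gidu*, *fuwi*, *wi*, *ahi*); -gam when the last vowel of the stem is a non-high vowel (*jirove*, *ifa*).
*i*: last vowel = /i/, a high vowel → -i → *ii*.
*a* — last vowel /a/ (a non-high vowel) → -gam → *agam*.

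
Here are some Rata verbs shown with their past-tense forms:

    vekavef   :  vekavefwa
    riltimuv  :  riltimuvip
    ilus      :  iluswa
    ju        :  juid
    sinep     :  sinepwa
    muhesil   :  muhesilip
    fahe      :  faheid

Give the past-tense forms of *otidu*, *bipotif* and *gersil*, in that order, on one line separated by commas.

The pattern is voicing of the final sound: -wa when the stem ends in a voiceless consonant (*vekavef*, *ilus*, *sinep*); -ip when the stem ends in a voiced consonant (*riltimuv*, *muhesil*); -id when the stem ends in a vowel (*ju*, *fahe*).
*otidu* — final sound /u/ (a vowel) → -id → *otiduid*.
The final sound of *bipotif* is /f/, which is a voiceless consonant, so the suffix is -wa, giving *bipotifwa*.
Since the final sound of *gersil* is /l/ (a voiced consonant), it takes -ip, giving *gersilip*.

otiduid, bipotifwa, gersilip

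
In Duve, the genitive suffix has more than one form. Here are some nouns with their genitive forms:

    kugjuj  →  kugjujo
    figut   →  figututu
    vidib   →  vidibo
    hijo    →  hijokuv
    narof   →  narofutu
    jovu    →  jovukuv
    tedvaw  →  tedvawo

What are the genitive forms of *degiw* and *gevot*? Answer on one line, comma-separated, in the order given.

degiwo, gevotutu

The alternation tracks the final sound of the stem — -utu when the stem ends in a voiceless consonant (*figut*, *narof*); -o when the stem ends in a voiced consonant (*kugjuj*, *vidib*, *tedvaw*); -kuv when the stem ends in a vowel (*hijo*, *jovu*).
*degiw* — final sound /w/ (a voiced consonant) → -o → *degiwo*.
*gevot*: final sound = /t/, a voiceless consonant → -utu → *gevotutu*.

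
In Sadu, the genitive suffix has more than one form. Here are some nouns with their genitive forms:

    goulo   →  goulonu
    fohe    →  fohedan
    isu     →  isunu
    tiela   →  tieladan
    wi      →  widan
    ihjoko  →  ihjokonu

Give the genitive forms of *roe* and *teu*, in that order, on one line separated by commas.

roedan, teunu

The alternation tracks the last vowel of the stem — -nu when the last vowel of the stem is a rounded vowel (*goulo*, *isu*, *ihjoko*); -dan when the last vowel of the stem is an unrounded vowel (*fohe*, *tiela*, *wi*).
*roe* — last vowel /e/ (an unrounded vowel) → -dan → *roedan*.
The last vowel of *teu* is /u/, which is a rounded vowel, so the suffix is -nu, giving *teunu*.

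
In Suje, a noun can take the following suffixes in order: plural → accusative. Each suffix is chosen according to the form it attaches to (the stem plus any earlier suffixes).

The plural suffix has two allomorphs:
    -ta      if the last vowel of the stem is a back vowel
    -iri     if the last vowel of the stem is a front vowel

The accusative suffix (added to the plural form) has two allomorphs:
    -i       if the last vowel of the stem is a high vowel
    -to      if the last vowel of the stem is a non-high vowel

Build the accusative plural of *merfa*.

The last vowel of *merfa* is /a/, which is a back vowel, so the plural suffix is -ta, giving *merfata*.
The last vowel of the plural form *merfata* is /a/, which is a non-high vowel, so the accusative suffix is -to, giving *merfatato*.

merfatato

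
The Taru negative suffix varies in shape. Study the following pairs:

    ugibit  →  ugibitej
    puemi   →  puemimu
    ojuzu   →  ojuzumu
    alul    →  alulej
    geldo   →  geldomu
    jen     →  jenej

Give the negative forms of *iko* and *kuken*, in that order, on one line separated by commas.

The alternation tracks the final sound of the stem — -ej when the stem ends in a consonant (*ugibit*, *alul*, *jen*); -mu when the stem ends in a vowel (*puemi*, *ojuzu*, *geldo*).
*iko* — final sound /o/ (a vowel) → -mu → *ikomu*.
The final sound of *kuken* is /n/, which is a consonant, so the suffix is -ej, giving *kukenej*.

ikomu, kukenej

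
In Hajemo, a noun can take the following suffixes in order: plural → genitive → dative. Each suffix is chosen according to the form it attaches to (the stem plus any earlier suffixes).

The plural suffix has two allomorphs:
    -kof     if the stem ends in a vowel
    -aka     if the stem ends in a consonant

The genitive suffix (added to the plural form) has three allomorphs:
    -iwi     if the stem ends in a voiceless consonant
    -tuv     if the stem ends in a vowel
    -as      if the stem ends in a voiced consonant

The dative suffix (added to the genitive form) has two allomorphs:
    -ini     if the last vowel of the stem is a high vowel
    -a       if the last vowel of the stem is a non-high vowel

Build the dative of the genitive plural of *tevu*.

tevukofiwiini

The final sound of *tevu* is /u/, which is a vowel, so the plural suffix is -kof, giving *tevukof*.
The final sound of the plural form *tevukof* is /f/, which is a voiceless consonant, so the genitive suffix is -iwi, giving *tevukofiwi*.
The genitive form *tevukofiwi* — last vowel /i/ (a high vowel) → -ini → *tevukofiwiini*.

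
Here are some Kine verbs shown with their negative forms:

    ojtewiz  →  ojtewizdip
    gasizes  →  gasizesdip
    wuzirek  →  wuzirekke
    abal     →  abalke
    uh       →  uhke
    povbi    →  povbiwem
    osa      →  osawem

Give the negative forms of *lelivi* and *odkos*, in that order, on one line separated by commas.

The pattern is sibilance of the final sound: -dip when the stem ends in a sibilant (*ojtewiz*, *gasizes*); -ke when the stem ends in a non-sibilant consonant (*wuzirek*, *abal*, *uh*); -wem when the stem ends in a vowel (*povbi*, *osa*).
The final sound of *lelivi* is /i/, which is a vowel, so the suffix is -wem, giving *leliviwem*.
*odkos* — final sound /s/ (a sibilant) → -dip → *odkosdip*.

leliviwem, odkosdip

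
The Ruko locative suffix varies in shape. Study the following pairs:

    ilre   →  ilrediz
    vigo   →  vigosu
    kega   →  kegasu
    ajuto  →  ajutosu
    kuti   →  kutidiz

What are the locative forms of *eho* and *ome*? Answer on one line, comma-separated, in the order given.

The suffix is conditioned by the last vowel: -diz when the last vowel of the stem is a front vowel (*ilre*, *kuti*); -su when the last vowel of the stem is a back vowel (*vigo*, *kega*, *ajuto*).
The last vowel of *eho* is /o/, which is a back vowel, so the suffix is -su, giving *ehosu*.
*ome* — last vowel /e/ (a front vowel) → -diz → *omediz*.

ehosu, omediz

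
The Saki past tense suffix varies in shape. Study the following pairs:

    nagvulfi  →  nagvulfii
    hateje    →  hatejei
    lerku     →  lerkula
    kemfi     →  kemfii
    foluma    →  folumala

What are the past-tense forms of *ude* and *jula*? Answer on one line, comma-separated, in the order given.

udei, julala

The alternation tracks the last vowel of the stem — -i when the last vowel of the stem is a front vowel (*nagvulfi*, *hateje*, *kemfi*); -la when the last vowel of the stem is a back vowel (*lerku*, *foluma*).
The last vowel of *ude* is /e/, which is a front vowel, so the suffix is -i, giving *udei*.
The last vowel of *jula* is /a/, which is a back vowel, so the suffix is -la, giving *julala*.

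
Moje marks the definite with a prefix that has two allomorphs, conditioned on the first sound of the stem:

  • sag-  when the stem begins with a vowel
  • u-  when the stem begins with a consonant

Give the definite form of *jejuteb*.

*jejuteb*: first sound = /j/, a consonant → u- → *ujejuteb*.

ujejuteb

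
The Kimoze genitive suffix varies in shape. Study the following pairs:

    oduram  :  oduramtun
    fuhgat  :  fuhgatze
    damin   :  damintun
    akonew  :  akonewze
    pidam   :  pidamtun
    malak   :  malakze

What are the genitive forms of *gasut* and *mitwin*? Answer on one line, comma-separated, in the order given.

gasutze, mitwintun

Looking at the final consonant of each stem: -tun when the stem ends in a nasal (*oduram*, *damin*, *pidam*); -ze when the stem ends in a non-nasal consonant (*fuhgat*, *akonew*, *malak*).
Since the final consonant of *gasut* is /t/ (non-nasal), it takes -ze, giving *gasutze*.
*mitwin* — final consonant /n/ (a nasal) → -tun → *mitwintun*.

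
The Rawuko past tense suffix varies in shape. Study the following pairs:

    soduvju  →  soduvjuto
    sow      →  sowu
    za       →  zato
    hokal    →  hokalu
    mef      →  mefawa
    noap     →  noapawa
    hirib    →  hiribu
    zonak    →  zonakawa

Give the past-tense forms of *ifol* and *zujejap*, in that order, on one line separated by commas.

The alternation tracks the final sound of the stem — -awa when the stem ends in a voiceless consonant (*mef*, *noap*, *zonak*); -u when the stem ends in a voiced consonant (*sow*, *hokal*, *hirib*); -to when the stem ends in a vowel (*soduvju*, *za*).
*ifol*: final sound = /l/, a voiced consonant → -u → *ifolu*.
Since the final sound of *zujejap* is /p/ (a voiceless consonant), it takes -awa, giving *zujejapawa*.

ifolu, zujejapawa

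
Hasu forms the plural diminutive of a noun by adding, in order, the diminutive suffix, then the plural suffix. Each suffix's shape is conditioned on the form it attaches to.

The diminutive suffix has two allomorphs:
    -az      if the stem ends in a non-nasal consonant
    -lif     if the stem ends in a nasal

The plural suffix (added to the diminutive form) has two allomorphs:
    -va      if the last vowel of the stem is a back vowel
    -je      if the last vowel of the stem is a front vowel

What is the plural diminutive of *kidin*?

The final consonant of *kidin* is /n/, which is a nasal, so the diminutive suffix is -lif, giving *kidinlif*.
The diminutive form *kidinlif* — last vowel /i/ (a front vowel) → -je → *kidinlifje*.

kidinlifje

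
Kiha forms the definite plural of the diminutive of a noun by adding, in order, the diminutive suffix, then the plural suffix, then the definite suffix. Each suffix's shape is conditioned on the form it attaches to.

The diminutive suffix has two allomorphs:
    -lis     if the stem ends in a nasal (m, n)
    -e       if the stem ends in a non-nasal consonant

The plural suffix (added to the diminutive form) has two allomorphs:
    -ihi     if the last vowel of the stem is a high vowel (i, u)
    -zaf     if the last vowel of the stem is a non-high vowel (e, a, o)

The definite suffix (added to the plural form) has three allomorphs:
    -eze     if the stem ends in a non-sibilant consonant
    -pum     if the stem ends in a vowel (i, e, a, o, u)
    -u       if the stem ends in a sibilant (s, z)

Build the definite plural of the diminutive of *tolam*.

tolamlisihipum

Since the final consonant of *tolam* is /m/ (a nasal), it takes -lis, giving *tolamlis*.
The diminutive form *tolamlis* — last vowel /i/ (a high vowel) → -ihi → *tolamlisihi*.
The plural form *tolamlisihi*: final sound = /i/, a vowel → -pum → *tolamlisihipum*.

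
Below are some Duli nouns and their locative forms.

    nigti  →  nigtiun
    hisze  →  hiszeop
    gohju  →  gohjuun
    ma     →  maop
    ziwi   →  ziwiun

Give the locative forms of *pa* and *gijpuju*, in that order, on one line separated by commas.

paop, gijpujuun

The pattern is height harmony: -un when the last vowel of the stem is a high vowel (*nigti*, *gohju*, *ziwi*); -op when the last vowel of the stem is a non-high vowel (*hisze*, *ma*).
Since the last vowel of *pa* is /a/ (a non-high vowel), it takes -op, giving *paop*.
*gijpuju* — last vowel /u/ (a high vowel) → -un → *gijpujuun*.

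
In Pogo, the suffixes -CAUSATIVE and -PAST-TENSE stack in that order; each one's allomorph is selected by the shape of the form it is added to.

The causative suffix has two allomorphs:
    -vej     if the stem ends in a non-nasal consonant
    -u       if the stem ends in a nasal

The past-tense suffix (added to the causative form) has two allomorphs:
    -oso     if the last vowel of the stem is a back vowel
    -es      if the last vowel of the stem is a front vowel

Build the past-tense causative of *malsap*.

malsapvejes

The final consonant of *malsap* is /p/, which is non-nasal, so the causative suffix is -vej, giving *malsapvej*.
Since the last vowel of the causative form *malsapvej* is /e/ (a front vowel), it takes -es, giving *malsapvejes*.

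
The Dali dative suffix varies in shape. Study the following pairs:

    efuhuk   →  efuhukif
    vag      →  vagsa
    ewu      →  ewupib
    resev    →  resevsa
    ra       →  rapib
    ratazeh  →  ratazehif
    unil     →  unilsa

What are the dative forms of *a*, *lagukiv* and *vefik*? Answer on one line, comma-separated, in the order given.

The suffix is conditioned by the final sound: -if when the stem ends in a voiceless consonant (*efuhuk*, *ratazeh*); -sa when the stem ends in a voiced consonant (*vag*, *resev*, *unil*); -pib when the stem ends in a vowel (*ewu*, *ra*).
The final sound of *a* is /a/, which is a vowel, so the suffix is -pib, giving *apib*.
Since the final sound of *lagukiv* is /v/ (a voiced consonant), it takes -sa, giving *lagukivsa*.
Since the final sound of *vefik* is /k/ (a voiceless consonant), it takes -if, giving *vefikif*.

apib, lagukivsa, vefikif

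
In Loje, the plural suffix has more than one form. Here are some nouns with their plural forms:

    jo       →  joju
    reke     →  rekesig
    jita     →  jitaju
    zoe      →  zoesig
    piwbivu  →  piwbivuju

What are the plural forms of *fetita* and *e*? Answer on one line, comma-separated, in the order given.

fetitaju, esig

The alternation tracks the last vowel of the stem — -sig when the last vowel of the stem is a front vowel (*reke*, *zoe*); -ju when the last vowel of the stem is a back vowel (*jo*, *jita*, *piwbivu*).
Since the last vowel of *fetita* is /a/ (a back vowel), it takes -ju, giving *fetitaju*.
*e*: last vowel = /e/, a front vowel → -sig → *esig*.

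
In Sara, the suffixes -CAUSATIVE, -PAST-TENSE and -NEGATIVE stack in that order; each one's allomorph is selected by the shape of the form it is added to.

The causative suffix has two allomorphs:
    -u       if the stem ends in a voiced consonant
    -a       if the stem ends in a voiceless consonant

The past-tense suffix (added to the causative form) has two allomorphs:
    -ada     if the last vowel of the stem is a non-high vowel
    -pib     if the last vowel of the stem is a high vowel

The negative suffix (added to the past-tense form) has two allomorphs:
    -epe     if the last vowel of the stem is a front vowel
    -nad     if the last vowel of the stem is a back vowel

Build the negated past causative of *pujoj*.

*pujoj* — final consonant /j/ (voiced) → -u → *pujoju*.
The last vowel of the causative form *pujoju* is /u/, which is a high vowel, so the past-tense suffix is -pib, giving *pujojupib*.
The past-tense form *pujojupib* — last vowel /i/ (a front vowel) → -epe → *pujojupibepe*.

pujojupibepe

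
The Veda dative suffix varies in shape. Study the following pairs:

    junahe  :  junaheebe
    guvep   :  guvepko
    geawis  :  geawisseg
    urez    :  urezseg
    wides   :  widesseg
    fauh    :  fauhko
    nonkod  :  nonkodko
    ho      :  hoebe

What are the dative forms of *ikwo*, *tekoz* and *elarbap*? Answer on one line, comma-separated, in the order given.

ikwoebe, tekozseg, elarbapko

The pattern is sibilance of the final sound: -seg when the stem ends in a sibilant (*geawis*, *urez*, *wides*); -ko when the stem ends in a non-sibilant consonant (*guvep*, *fauh*, *nonkod*); -ebe when the stem ends in a vowel (*junahe*, *ho*).
Since the final sound of *ikwo* is /o/ (a vowel), it takes -ebe, giving *ikwoebe*.
*tekoz*: final sound = /z/, a sibilant → -seg → *tekozseg*.
The final sound of *elarbap* is /p/, which is a non-sibilant consonant, so the suffix is -ko, giving *elarbapko*.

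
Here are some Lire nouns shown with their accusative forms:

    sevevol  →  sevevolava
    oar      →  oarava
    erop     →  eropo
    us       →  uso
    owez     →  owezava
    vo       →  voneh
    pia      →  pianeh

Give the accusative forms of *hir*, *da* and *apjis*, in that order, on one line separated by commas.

hirava, daneh, apjiso

The suffix is conditioned by the final sound: -o when the stem ends in a voiceless consonant (*erop*, *us*); -ava when the stem ends in a voiced consonant (*sevevol*, *oar*, *owez*); -neh when the stem ends in a vowel (*vo*, *pia*).
*hir*: final sound = /r/, a voiced consonant → -ava → *hirava*.
*da*: final sound = /a/, a vowel → -neh → *daneh*.
The final sound of *apjis* is /s/, which is a voiceless consonant, so the suffix is -o, giving *apjiso*.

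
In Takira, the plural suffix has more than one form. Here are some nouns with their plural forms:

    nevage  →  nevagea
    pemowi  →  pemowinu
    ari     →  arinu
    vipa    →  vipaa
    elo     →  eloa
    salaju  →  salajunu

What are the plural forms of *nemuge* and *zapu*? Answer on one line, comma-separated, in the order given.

The suffix is conditioned by the last vowel: -nu when the last vowel of the stem is a high vowel (*pemowi*, *ari*, *salaju*); -a when the last vowel of the stem is a non-high vowel (*nevage*, *vipa*, *elo*).
*nemuge*: last vowel = /e/, a non-high vowel → -a → *nemugea*.
Since the last vowel of *zapu* is /u/ (a high vowel), it takes -nu, giving *zapunu*.

nemugea, zapunu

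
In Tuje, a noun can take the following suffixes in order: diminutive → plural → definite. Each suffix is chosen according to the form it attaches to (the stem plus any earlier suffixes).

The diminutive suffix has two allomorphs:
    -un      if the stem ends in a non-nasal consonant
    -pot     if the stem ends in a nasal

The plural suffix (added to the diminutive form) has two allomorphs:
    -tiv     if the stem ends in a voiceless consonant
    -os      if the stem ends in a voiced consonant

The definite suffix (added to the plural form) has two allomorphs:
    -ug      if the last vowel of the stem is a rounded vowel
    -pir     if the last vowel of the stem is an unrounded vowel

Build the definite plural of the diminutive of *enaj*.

Since the final consonant of *enaj* is /j/ (non-nasal), it takes -un, giving *enajun*.
The diminutive form *enajun* — final consonant /n/ (voiced) → -os → *enajunos*.
Since the last vowel of the plural form *enajunos* is /o/ (a rounded vowel), it takes -ug, giving *enajunosug*.

enajunosug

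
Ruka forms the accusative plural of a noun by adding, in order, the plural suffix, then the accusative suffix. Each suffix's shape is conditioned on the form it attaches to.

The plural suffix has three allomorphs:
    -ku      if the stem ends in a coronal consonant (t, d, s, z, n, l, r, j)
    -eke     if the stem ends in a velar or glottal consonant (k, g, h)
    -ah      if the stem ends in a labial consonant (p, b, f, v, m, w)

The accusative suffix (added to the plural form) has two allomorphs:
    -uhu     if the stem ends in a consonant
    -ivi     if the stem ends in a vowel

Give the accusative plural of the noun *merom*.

*merom* — final consonant /m/ (labial) → -ah → *meromah*.
The final sound of the plural form *meromah* is /h/, which is a consonant, so the accusative suffix is -uhu, giving *meromahuhu*.

meromahuhu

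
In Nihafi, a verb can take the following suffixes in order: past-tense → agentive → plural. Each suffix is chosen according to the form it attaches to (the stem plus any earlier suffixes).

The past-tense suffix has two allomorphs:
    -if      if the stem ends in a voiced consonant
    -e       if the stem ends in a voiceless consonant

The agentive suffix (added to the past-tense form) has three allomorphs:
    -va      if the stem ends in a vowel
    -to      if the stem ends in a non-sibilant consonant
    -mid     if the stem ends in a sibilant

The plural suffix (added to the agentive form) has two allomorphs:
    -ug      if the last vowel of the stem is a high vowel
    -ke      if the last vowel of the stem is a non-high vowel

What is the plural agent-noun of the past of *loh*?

*loh* — final consonant /h/ (voiceless) → -e → *lohe*.
The past-tense form *lohe* — final sound /e/ (a vowel) → -va → *loheva*.
The agentive form *loheva*: last vowel = /a/, a non-high vowel → -ke → *lohevake*.

lohevake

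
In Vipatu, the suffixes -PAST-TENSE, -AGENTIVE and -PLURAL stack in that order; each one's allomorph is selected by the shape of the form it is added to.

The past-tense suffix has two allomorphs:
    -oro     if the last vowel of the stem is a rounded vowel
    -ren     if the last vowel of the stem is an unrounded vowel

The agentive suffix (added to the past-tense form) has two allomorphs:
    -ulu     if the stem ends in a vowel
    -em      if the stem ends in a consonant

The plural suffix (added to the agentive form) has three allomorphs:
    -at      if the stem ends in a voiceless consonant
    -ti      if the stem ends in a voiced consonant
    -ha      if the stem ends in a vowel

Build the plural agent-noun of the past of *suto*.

*suto* — last vowel /o/ (a rounded vowel) → -oro → *sutooro*.
The final sound of the past-tense form *sutooro* is /o/, which is a vowel, so the agentive suffix is -ulu, giving *sutooroulu*.
The agentive form *sutooroulu*: final sound = /u/, a vowel → -ha → *sutoorouluha*.

sutoorouluha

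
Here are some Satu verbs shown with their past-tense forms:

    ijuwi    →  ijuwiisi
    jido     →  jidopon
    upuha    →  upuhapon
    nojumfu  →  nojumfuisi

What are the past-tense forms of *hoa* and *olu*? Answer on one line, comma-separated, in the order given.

The suffix is conditioned by the last vowel: -isi when the last vowel of the stem is a high vowel (*ijuwi*, *nojumfu*); -pon when the last vowel of the stem is a non-high vowel (*jido*, *upuha*).
The last vowel of *hoa* is /a/, which is a non-high vowel, so the suffix is -pon, giving *hoapon*.
*olu*: last vowel = /u/, a high vowel → -isi → *oluisi*.

hoapon, oluisi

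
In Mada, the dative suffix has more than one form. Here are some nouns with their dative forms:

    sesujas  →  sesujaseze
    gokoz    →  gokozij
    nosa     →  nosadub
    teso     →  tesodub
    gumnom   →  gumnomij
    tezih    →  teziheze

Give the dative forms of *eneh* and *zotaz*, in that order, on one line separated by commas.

eneheze, zotazij

Looking at the final sound of each stem: -eze when the stem ends in a voiceless consonant (*sesujas*, *tezih*); -ij when the stem ends in a voiced consonant (*gokoz*, *gumnom*); -dub when the stem ends in a vowel (*nosa*, *teso*).
The final sound of *eneh* is /h/, which is a voiceless consonant, so the suffix is -eze, giving *eneheze*.
*zotaz* — final sound /z/ (a voiced consonant) → -ij → *zotazij*.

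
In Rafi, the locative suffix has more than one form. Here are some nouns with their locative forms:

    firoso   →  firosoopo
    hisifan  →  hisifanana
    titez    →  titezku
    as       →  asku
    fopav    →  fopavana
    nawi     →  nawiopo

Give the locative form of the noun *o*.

The alternation tracks the final sound of the stem — -ku when the stem ends in a sibilant (*titez*, *as*); -ana when the stem ends in a non-sibilant consonant (*hisifan*, *fopav*); -opo when the stem ends in a vowel (*firoso*, *nawi*).
Since the final sound of *o* is /o/ (a vowel), it takes -opo, giving *oopo*.

oopo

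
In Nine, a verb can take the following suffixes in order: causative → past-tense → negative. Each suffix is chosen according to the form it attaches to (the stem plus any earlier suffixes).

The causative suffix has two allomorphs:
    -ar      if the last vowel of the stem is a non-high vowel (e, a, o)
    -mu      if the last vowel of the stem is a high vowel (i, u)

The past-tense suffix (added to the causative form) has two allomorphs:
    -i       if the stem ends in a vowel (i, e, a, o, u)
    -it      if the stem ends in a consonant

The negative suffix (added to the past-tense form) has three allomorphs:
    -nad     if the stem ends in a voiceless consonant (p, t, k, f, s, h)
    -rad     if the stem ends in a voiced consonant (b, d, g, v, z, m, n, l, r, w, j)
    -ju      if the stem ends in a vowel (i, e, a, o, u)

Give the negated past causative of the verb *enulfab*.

The last vowel of *enulfab* is /a/, which is a non-high vowel, so the causative suffix is -ar, giving *enulfabar*.
The causative form *enulfabar* — final sound /r/ (a consonant) → -it → *enulfabarit*.
The past-tense form *enulfabarit* — final sound /t/ (a voiceless consonant) → -nad → *enulfabaritnad*.

enulfabaritnad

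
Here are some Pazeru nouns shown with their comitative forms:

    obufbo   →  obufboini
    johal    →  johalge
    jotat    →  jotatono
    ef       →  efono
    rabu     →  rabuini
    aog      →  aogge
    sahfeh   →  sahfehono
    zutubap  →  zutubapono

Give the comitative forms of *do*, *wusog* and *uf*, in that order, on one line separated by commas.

doini, wusogge, ufono

The alternation tracks the final sound of the stem — -ono when the stem ends in a voiceless consonant (*jotat*, *ef*, *sahfeh*, *zutubap*); -ge when the stem ends in a voiced consonant (*johal*, *aog*); -ini when the stem ends in a vowel (*obufbo*, *rabu*).
*do* — final sound /o/ (a vowel) → -ini → *doini*.
The final sound of *wusog* is /g/, which is a voiced consonant, so the suffix is -ge, giving *wusogge*.
Since the final sound of *uf* is /f/ (a voiceless consonant), it takes -ono, giving *ufono*.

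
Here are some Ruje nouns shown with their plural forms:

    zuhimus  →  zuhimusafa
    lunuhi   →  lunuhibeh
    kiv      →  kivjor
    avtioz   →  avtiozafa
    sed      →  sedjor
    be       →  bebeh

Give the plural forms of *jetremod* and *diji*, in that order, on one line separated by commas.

jetremodjor, dijibeh

The pattern is sibilance of the final sound: -afa when the stem ends in a sibilant (*zuhimus*, *avtioz*); -jor when the stem ends in a non-sibilant consonant (*kiv*, *sed*); -beh when the stem ends in a vowel (*lunuhi*, *be*).
*jetremod*: final sound = /d/, a non-sibilant consonant → -jor → *jetremodjor*.
The final sound of *diji* is /i/, which is a vowel, so the suffix is -beh, giving *dijibeh*.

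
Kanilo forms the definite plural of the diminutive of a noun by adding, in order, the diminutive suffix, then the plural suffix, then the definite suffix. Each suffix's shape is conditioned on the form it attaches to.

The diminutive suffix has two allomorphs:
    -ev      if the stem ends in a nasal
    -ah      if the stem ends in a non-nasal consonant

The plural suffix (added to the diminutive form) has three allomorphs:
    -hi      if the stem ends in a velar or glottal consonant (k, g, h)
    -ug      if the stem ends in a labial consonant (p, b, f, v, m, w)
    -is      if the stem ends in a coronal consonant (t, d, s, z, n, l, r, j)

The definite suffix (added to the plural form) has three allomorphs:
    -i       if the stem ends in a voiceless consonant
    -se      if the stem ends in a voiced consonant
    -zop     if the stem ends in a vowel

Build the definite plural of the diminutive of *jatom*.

jatomevugse

*jatom*: final consonant = /m/, a nasal → -ev → *jatomev*.
The final consonant of the diminutive form *jatomev* is /v/, which is labial, so the plural suffix is -ug, giving *jatomevug*.
The plural form *jatomevug* — final sound /g/ (a voiced consonant) → -se → *jatomevugse*.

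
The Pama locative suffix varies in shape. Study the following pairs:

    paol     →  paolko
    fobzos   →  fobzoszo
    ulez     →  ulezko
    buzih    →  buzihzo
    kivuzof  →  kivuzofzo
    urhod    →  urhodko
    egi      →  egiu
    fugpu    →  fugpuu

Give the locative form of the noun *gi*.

giu

The suffix is conditioned by the final sound: -zo when the stem ends in a voiceless consonant (*fobzos*, *buzih*, *kivuzof*); -ko when the stem ends in a voiced consonant (*paol*, *ulez*, *urhod*); -u when the stem ends in a vowel (*egi*, *fugpu*).
The final sound of *gi* is /i/, which is a vowel, so the suffix is -u, giving *giu*.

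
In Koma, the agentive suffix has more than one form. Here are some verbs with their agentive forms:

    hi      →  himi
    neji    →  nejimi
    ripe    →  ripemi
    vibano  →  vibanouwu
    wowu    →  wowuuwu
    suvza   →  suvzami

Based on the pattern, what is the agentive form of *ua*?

The pattern is rounding harmony: -uwu when the last vowel of the stem is a rounded vowel (*vibano*, *wowu*); -mi when the last vowel of the stem is an unrounded vowel (*hi*, *neji*, *ripe*, *suvza*).
*ua* — last vowel /a/ (an unrounded vowel) → -mi → *uami*.

uami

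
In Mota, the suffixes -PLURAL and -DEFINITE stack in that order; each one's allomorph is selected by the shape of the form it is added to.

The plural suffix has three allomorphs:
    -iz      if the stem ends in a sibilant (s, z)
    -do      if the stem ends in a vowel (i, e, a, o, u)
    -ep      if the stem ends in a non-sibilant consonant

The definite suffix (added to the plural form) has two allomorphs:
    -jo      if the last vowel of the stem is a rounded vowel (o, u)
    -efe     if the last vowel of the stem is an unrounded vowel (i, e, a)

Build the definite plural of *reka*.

*reka*: final sound = /a/, a vowel → -do → *rekado*.
Since the last vowel of the plural form *rekado* is /o/ (a rounded vowel), it takes -jo, giving *rekadojo*.

rekadojo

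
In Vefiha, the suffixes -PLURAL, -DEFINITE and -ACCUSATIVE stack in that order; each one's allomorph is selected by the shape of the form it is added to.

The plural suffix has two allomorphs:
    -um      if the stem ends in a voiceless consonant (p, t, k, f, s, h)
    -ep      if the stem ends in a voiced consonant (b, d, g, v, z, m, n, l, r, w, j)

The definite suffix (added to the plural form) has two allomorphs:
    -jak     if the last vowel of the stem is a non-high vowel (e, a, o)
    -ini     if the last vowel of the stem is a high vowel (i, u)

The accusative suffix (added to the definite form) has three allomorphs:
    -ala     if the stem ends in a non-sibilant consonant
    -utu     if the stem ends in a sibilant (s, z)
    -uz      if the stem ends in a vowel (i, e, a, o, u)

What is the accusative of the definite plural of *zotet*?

zotetuminiuz

Since the final consonant of *zotet* is /t/ (voiceless), it takes -um, giving *zotetum*.
Since the last vowel of the plural form *zotetum* is /u/ (a high vowel), it takes -ini, giving *zotetumini*.
The definite form *zotetumini*: final sound = /i/, a vowel → -uz → *zotetuminiuz*.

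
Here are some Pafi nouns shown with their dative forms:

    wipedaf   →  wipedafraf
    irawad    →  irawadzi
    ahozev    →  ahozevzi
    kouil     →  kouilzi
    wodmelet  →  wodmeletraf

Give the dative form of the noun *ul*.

ulzi

The suffix is conditioned by the final consonant: -raf when the stem ends in a voiceless consonant (*wipedaf*, *wodmelet*); -zi when the stem ends in a voiced consonant (*irawad*, *ahozev*, *kouil*).
Since the final consonant of *ul* is /l/ (voiced), it takes -zi, giving *ulzi*.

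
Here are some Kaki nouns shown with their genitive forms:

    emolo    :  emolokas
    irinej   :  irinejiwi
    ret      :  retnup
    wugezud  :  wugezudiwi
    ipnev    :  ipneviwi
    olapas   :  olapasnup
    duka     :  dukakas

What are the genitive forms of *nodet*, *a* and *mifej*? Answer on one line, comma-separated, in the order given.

nodetnup, akas, mifejiwi

The pattern is voicing of the final sound: -nup when the stem ends in a voiceless consonant (*ret*, *olapas*); -iwi when the stem ends in a voiced consonant (*irinej*, *wugezud*, *ipnev*); -kas when the stem ends in a vowel (*emolo*, *duka*).
*nodet*: final sound = /t/, a voiceless consonant → -nup → *nodetnup*.
Since the final sound of *a* is /a/ (a vowel), it takes -kas, giving *akas*.
The final sound of *mifej* is /j/, which is a voiced consonant, so the suffix is -iwi, giving *mifejiwi*.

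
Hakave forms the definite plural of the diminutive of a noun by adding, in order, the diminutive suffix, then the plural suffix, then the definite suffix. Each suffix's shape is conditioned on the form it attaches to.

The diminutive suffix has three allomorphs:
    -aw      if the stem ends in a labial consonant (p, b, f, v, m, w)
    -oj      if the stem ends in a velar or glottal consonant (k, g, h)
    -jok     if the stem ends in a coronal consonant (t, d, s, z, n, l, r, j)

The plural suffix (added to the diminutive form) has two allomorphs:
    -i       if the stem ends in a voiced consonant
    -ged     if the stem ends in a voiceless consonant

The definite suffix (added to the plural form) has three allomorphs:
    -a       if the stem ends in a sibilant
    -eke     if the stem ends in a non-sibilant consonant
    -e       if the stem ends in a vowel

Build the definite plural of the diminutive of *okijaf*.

okijafawie

Since the final consonant of *okijaf* is /f/ (labial), it takes -aw, giving *okijafaw*.
The final consonant of the diminutive form *okijafaw* is /w/, which is voiced, so the plural suffix is -i, giving *okijafawi*.
Since the final sound of the plural form *okijafawi* is /i/ (a vowel), it takes -e, giving *okijafawie*.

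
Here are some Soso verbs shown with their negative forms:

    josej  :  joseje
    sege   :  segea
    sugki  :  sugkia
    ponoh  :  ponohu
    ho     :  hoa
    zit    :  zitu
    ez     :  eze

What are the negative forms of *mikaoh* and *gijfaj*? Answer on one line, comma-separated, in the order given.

The suffix is conditioned by the final sound: -u when the stem ends in a voiceless consonant (*ponoh*, *zit*); -e when the stem ends in a voiced consonant (*josej*, *ez*); -a when the stem ends in a vowel (*sege*, *sugki*, *ho*).
*mikaoh*: final sound = /h/, a voiceless consonant → -u → *mikaohu*.
The final sound of *gijfaj* is /j/, which is a voiced consonant, so the suffix is -e, giving *gijfaje*.

mikaohu, gijfaje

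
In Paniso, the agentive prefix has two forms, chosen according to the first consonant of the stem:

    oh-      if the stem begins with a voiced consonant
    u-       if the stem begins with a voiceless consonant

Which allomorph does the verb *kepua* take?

*kepua*: first consonant = /k/, voiceless → u-.

u-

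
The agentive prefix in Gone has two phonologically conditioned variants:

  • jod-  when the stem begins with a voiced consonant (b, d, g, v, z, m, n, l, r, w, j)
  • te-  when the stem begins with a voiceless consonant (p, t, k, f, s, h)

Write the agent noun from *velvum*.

The first consonant of *velvum* is /v/, which is voiced, so the prefix is jod-, giving *jodvelvum*.

jodvelvum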